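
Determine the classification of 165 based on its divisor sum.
deficient

Proper divisors of 165: sum = 1 + 3 + 5 + 11 + 15 + 33 + 55 = 123
Since 123 < 165, 165 is deficient.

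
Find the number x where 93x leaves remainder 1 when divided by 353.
186

gcd(93, 353) = 1, so the inverse exists.
Extended Euclidean algorithm on (353, 93):
353 = 3 × 93 + 74  ⟹  74 = (1)·353 + (-3)·93
93 = 1 × 74 + 19  ⟹  19 = (-1)·353 + (4)·93
74 = 3 × 19 + 17  ⟹  17 = (4)·353 + (-15)·93
19 = 1 × 17 + 2  ⟹  2 = (-5)·353 + (19)·93
17 = 8 × 2 + 1  ⟹  1 = (44)·353 + (-167)·93
So (-167)·93 ≡ 1 (mod 353), i.e. 93^(-1) ≡ -167 ≡ 186 (mod 353).
Check: 93 × 186 = 17298 ≡ 1 (mod 353)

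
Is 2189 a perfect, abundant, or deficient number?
deficient

Proper divisors of 2189: sum = 1 + 11 + 199 = 211
Since 211 < 2189, 2189 is deficient.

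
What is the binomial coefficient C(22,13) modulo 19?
0

Using Lucas' theorem:
Write n=22 and k=13 in base 19:
n in base 19: [1, 3]
k in base 19: [0, 13]
C(22,13) mod 19 = ∏ C(n_i, k_i) mod 19
Digit binomials (mod 19): C(1,0) = 1; C(3,13) = 0 (k_i > n_i)
Product: 1 × 0 = 0 ≡ 0 (mod 19)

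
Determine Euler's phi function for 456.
144

456 = 2^3 × 3 × 19
φ(n) = n × ∏(1 - 1/p) for each prime p dividing n
φ(456) = 456 × (1 - 1/2) × (1 - 1/3) × (1 - 1/19) = 144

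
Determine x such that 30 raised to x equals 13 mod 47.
5

Baby-step giant-step with step n = ⌈√47⌉ = 7.
Baby steps 30^j mod 47 (j:value) for j=0..6: 0:1, 1:30, 2:7, 3:22, 4:2, 5:13, 6:14.
h = 13 is already in the table at j=5, so x = 5.
Check: 30^5 ≡ 13 (mod 47).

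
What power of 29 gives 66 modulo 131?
79

Baby-step giant-step with step n = ⌈√131⌉ = 12.
Baby steps 29^j mod 131 (j:value) for j=0..11: 0:1, 1:29, 2:55, 3:23, 4:12, 5:86, 6:5, 7:14, 8:13, 9:115, 10:60, 11:37.
Giant-step multiplier: 29^(-12) ≡ 29^(130-12) = 29^118 ≡ 21 (mod 131).
Giant steps γ_i = 66·21^i mod 131: γ_0=66, γ_1=76, γ_2=24, γ_3=111, γ_4=104, γ_5=88, γ_6=14 (in table at j=7).
x = i·n + j = 6·12 + 7 = 79.
Check: 29^79 ≡ 66 (mod 131).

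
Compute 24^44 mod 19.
4

Repeated squaring. Binary of 44 = 101100.
24^1 ≡ 5 (mod 19); 24^2 ≡ 6 (mod 19); 24^4 ≡ 17 (mod 19); 24^8 ≡ 4 (mod 19); 24^16 ≡ 16 (mod 19); 24^32 ≡ 9 (mod 19)
24^44 = 24^4 × 24^8 × 24^32 ≡ 4 (mod 19)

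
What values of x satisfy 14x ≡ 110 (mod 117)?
x ≡ 58 (mod 117)

gcd(14, 117) = 1, which divides 110, so solutions exist.
Find 14^(-1) mod 117 by the extended Euclidean algorithm:
117 = 8 × 14 + 5  ⟹  5 = (1)·117 + (-8)·14
14 = 2 × 5 + 4  ⟹  4 = (-2)·117 + (17)·14
5 = 1 × 4 + 1  ⟹  1 = (3)·117 + (-25)·14
So (-25)·14 ≡ 1 (mod 117), i.e. 14^(-1) ≡ -25 ≡ 92 (mod 117).
x ≡ 92 × 110 = 10120 ≡ 58 (mod 117).
Check: 14 × 58 = 812 ≡ 110 (mod 117).
Unique solution: x ≡ 58 (mod 117)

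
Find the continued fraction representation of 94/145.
[0; 1, 1, 1, 5, 2, 1, 2]

Euclidean algorithm steps:
94 = 0 × 145 + 94
145 = 1 × 94 + 51
94 = 1 × 51 + 43
51 = 1 × 43 + 8
43 = 5 × 8 + 3
8 = 2 × 3 + 2
3 = 1 × 2 + 1
2 = 2 × 1 + 0
Continued fraction: [0; 1, 1, 1, 5, 2, 1, 2]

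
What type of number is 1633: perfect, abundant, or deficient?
deficient

Proper divisors of 1633: sum = 1 + 23 + 71 = 95
Since 95 < 1633, 1633 is deficient.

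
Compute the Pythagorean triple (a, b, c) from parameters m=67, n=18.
(4165, 2412, 4813)

Euclid's formula: a = m² - n², b = 2mn, c = m² + n²
m = 67, n = 18
a = 67² - 18² = 4489 - 324 = 4165
b = 2 × 67 × 18 = 2412
c = 67² + 18² = 4489 + 324 = 4813
Verification: 4165² + 2412² = 17347225 + 5817744 = 23164969 = 4813² ✓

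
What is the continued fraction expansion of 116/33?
[3; 1, 1, 16]

Euclidean algorithm steps:
116 = 3 × 33 + 17
33 = 1 × 17 + 16
17 = 1 × 16 + 1
16 = 16 × 1 + 0
Continued fraction: [3; 1, 1, 16]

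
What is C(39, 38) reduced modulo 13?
0

Using Lucas' theorem:
Write n=39 and k=38 in base 13:
n in base 13: [3, 0]
k in base 13: [2, 12]
C(39,38) mod 13 = ∏ C(n_i, k_i) mod 13
Digit binomials (mod 13): C(3,2) = 3; C(0,12) = 0 (k_i > n_i)
Product: 3 × 0 = 0 ≡ 0 (mod 13)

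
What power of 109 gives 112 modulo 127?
71

Baby-step giant-step with step n = ⌈√127⌉ = 12.
Baby steps 109^j mod 127 (j:value) for j=0..11: 0:1, 1:109, 2:70, 3:10, 4:74, 5:65, 6:100, 7:105, 8:15, 9:111, 10:34, 11:23.
Giant-step multiplier: 109^(-12) ≡ 109^(126-12) = 109^114 ≡ 50 (mod 127).
Giant steps γ_i = 112·50^i mod 127: γ_0=112, γ_1=12, γ_2=92, γ_3=28, γ_4=3, γ_5=23 (in table at j=11).
x = i·n + j = 5·12 + 11 = 71.
Check: 109^71 ≡ 112 (mod 127).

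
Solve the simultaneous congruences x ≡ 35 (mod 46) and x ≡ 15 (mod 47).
955

Using Chinese Remainder Theorem:
M = 46 × 47 = 2162
M1 = 47, M2 = 46
y1 = 47^(-1) mod 46 = 1
y2 = 46^(-1) mod 47 = 46
x = (35×47×1 + 15×46×46) mod 2162 = 955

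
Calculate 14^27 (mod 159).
92

Repeated squaring. Binary of 27 = 11011.
14^1 ≡ 14 (mod 159); 14^2 ≡ 37 (mod 159); 14^4 ≡ 97 (mod 159); 14^8 ≡ 28 (mod 159); 14^16 ≡ 148 (mod 159)
14^27 = 14^1 × 14^2 × 14^8 × 14^16 ≡ 92 (mod 159)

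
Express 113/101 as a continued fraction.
[1; 8, 2, 2, 2]

Euclidean algorithm steps:
113 = 1 × 101 + 12
101 = 8 × 12 + 5
12 = 2 × 5 + 2
5 = 2 × 2 + 1
2 = 2 × 1 + 0
Continued fraction: [1; 8, 2, 2, 2]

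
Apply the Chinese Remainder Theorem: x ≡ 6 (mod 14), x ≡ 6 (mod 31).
6

Using Chinese Remainder Theorem:
M = 14 × 31 = 434
M1 = 31, M2 = 14
y1 = 31^(-1) mod 14 = 5
y2 = 14^(-1) mod 31 = 20
x = (6×31×5 + 6×14×20) mod 434 = 6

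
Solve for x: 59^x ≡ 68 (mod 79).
11

Baby-step giant-step with step n = ⌈√79⌉ = 9.
Baby steps 59^j mod 79 (j:value) for j=0..8: 0:1, 1:59, 2:5, 3:58, 4:25, 5:53, 6:46, 7:28, 8:72.
Giant-step multiplier: 59^(-9) ≡ 59^(78-9) = 59^69 ≡ 57 (mod 79).
Giant steps γ_i = 68·57^i mod 79: γ_0=68, γ_1=5 (in table at j=2).
x = i·n + j = 1·9 + 2 = 11.
Check: 59^11 ≡ 68 (mod 79).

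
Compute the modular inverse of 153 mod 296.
89

gcd(153, 296) = 1, so the inverse exists.
Extended Euclidean algorithm on (296, 153):
296 = 1 × 153 + 143  ⟹  143 = (1)·296 + (-1)·153
153 = 1 × 143 + 10  ⟹  10 = (-1)·296 + (2)·153
143 = 14 × 10 + 3  ⟹  3 = (15)·296 + (-29)·153
10 = 3 × 3 + 1  ⟹  1 = (-46)·296 + (89)·153
So (89)·153 ≡ 1 (mod 296), i.e. 153^(-1) ≡ 89 (mod 296).
Check: 153 × 89 = 13617 ≡ 1 (mod 296)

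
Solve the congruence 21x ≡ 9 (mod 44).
x ≡ 13 (mod 44)

gcd(21, 44) = 1, which divides 9, so solutions exist.
Find 21^(-1) mod 44 by the extended Euclidean algorithm:
44 = 2 × 21 + 2  ⟹  2 = (1)·44 + (-2)·21
21 = 10 × 2 + 1  ⟹  1 = (-10)·44 + (21)·21
So (21)·21 ≡ 1 (mod 44), i.e. 21^(-1) ≡ 21 (mod 44).
x ≡ 21 × 9 = 189 ≡ 13 (mod 44).
Check: 21 × 13 = 273 ≡ 9 (mod 44).
Unique solution: x ≡ 13 (mod 44)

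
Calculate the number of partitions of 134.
8149040695

p(n) counts ways to write n as a sum of positive integers (order ignored).
Euler's pentagonal recurrence: p(k) = p(k-1) + p(k-2) - p(k-5) - p(k-7) + p(k-12) + p(k-15) - ... (offsets j(3j∓1)/2, signs ++--, p(0)=1, p(<0)=0).
DP table for k = 0..133: p(0)=1, p(1)=1, p(2)=2, p(3)=3, p(4)=5, p(5)=7, p(6)=11, p(7)=15, p(8)=22, p(9)=30, p(10)=42, p(11)=56, p(12)=77, p(13)=101, p(14)=135, p(15)=176, p(16)=231, p(17)=297, p(18)=385, p(19)=490, p(20)=627, p(21)=792, p(22)=1002, p(23)=1255, p(24)=1575, p(25)=1958, p(26)=2436, p(27)=3010, p(28)=3718, p(29)=4565, p(30)=5604, p(31)=6842, p(32)=8349, p(33)=10143, p(34)=12310, p(35)=14883, p(36)=17977, p(37)=21637, p(38)=26015, p(39)=31185, p(40)=37338, p(41)=44583, p(42)=53174, p(43)=63261, p(44)=75175, p(45)=89134, p(46)=105558, p(47)=124754, p(48)=147273, p(49)=173525, p(50)=204226, p(51)=239943, p(52)=281589, p(53)=329931, p(54)=386155, p(55)=451276, p(56)=526823, p(57)=614154, p(58)=715220, p(59)=831820, p(60)=966467, p(61)=1121505, p(62)=1300156, p(63)=1505499, p(64)=1741630, p(65)=2012558, p(66)=2323520, p(67)=2679689, p(68)=3087735, p(69)=3554345, p(70)=4087968, p(71)=4697205, p(72)=5392783, p(73)=6185689, p(74)=7089500, p(75)=8118264, p(76)=9289091, p(77)=10619863, p(78)=12132164, p(79)=13848650, p(80)=15796476, p(81)=18004327, p(82)=20506255, p(83)=23338469, p(84)=26543660, p(85)=30167357, p(86)=34262962, p(87)=38887673, p(88)=44108109, p(89)=49995925, p(90)=56634173, p(91)=64112359, p(92)=72533807, p(93)=82010177, p(94)=92669720, p(95)=104651419, p(96)=118114304, p(97)=133230930, p(98)=150198136, p(99)=169229875, p(100)=190569292, p(101)=214481126, p(102)=241265379, p(103)=271248950, p(104)=304801365, p(105)=342325709, p(106)=384276336, p(107)=431149389, p(108)=483502844, p(109)=541946240, p(110)=607163746, p(111)=679903203, p(112)=761002156, p(113)=851376628, p(114)=952050665, p(115)=1064144451, p(116)=1188908248, p(117)=1327710076, p(118)=1482074143, p(119)=1653668665, p(120)=1844349560, p(121)=2056148051, p(122)=2291320912, p(123)=2552338241, p(124)=2841940500, p(125)=3163127352, p(126)=3519222692, p(127)=3913864295, p(128)=4351078600, p(129)=4835271870, p(130)=5371315400, p(131)=5964539504, p(132)=6620830889, p(133)=7346629512.
Final step: p(134) = p(133) + p(132) - p(129) - p(127) + p(122) + p(119) - p(112) - p(108) + p(99) + p(94) - p(83) - p(77) + p(64) + p(57) - p(42) - p(34) + p(17) + p(8)
= 7346629512 + 6620830889 - 4835271870 - 3913864295 + 2291320912 + 1653668665 - 761002156 - 483502844 + 169229875 + 92669720 - 23338469 - 10619863 + 1741630 + 614154 - 53174 - 12310 + 297 + 22
= 8149040695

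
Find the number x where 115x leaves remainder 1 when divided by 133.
96

gcd(115, 133) = 1, so the inverse exists.
Extended Euclidean algorithm on (133, 115):
133 = 1 × 115 + 18  ⟹  18 = (1)·133 + (-1)·115
115 = 6 × 18 + 7  ⟹  7 = (-6)·133 + (7)·115
18 = 2 × 7 + 4  ⟹  4 = (13)·133 + (-15)·115
7 = 1 × 4 + 3  ⟹  3 = (-19)·133 + (22)·115
4 = 1 × 3 + 1  ⟹  1 = (32)·133 + (-37)·115
So (-37)·115 ≡ 1 (mod 133), i.e. 115^(-1) ≡ -37 ≡ 96 (mod 133).
Check: 115 × 96 = 11040 ≡ 1 (mod 133)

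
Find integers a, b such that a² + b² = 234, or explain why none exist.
3² + 15² (a=3, b=15)

Factorization: 234 = 2 × 3^2 × 13
By Fermat: n is sum of two squares iff every prime p ≡ 3 (mod 4) appears to even power.
All primes ≡ 3 (mod 4) appear to even power.
Search a = 0, 1, 2, … for 234 - a² a perfect square: first hit at a = 3: 234 - 9 = 225 = 15².
234 = 3² + 15² = 9 + 225 ✓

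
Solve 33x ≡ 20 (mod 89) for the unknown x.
x ≡ 6 (mod 89)

gcd(33, 89) = 1, which divides 20, so solutions exist.
Find 33^(-1) mod 89 by the extended Euclidean algorithm:
89 = 2 × 33 + 23  ⟹  23 = (1)·89 + (-2)·33
33 = 1 × 23 + 10  ⟹  10 = (-1)·89 + (3)·33
23 = 2 × 10 + 3  ⟹  3 = (3)·89 + (-8)·33
10 = 3 × 3 + 1  ⟹  1 = (-10)·89 + (27)·33
So (27)·33 ≡ 1 (mod 89), i.e. 33^(-1) ≡ 27 (mod 89).
x ≡ 27 × 20 = 540 ≡ 6 (mod 89).
Check: 33 × 6 = 198 ≡ 20 (mod 89).
Unique solution: x ≡ 6 (mod 89)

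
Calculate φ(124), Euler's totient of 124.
60

124 = 2^2 × 31
φ(n) = n × ∏(1 - 1/p) for each prime p dividing n
φ(124) = 124 × (1 - 1/2) × (1 - 1/31) = 60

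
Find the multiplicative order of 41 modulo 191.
38

191 is prime, so ord(41) divides φ(191) = 190.
Divisors of 190: 1, 2, 5, 10, 19, 38, 95, 190.
Repeated squaring: 41^1 ≡ 41, 41^2 ≡ 153, 41^4 ≡ 107, 41^8 ≡ 180, 41^16 ≡ 121, 41^32 ≡ 125, 41^64 ≡ 154, 41^128 ≡ 32 (mod 191).
Test 41^d mod 191 for each divisor d in increasing order:
41^1 ≡ 41
41^2 ≡ 153
41^5 = 41^4·41^1 ≡ 185
41^10 = 41^8·41^2 ≡ 36
41^19 = 41^16·41^2·41^1 ≡ 190
41^38 = 41^32·41^4·41^2 ≡ 1  ← first divisor giving 1
The order is 38.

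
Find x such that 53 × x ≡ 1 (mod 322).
79

gcd(53, 322) = 1, so the inverse exists.
Extended Euclidean algorithm on (322, 53):
322 = 6 × 53 + 4  ⟹  4 = (1)·322 + (-6)·53
53 = 13 × 4 + 1  ⟹  1 = (-13)·322 + (79)·53
So (79)·53 ≡ 1 (mod 322), i.e. 53^(-1) ≡ 79 (mod 322).
Check: 53 × 79 = 4187 ≡ 1 (mod 322)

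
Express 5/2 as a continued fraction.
[2; 2]

Euclidean algorithm steps:
5 = 2 × 2 + 1
2 = 2 × 1 + 0
Continued fraction: [2; 2]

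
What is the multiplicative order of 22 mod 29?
14

29 is prime, so ord(22) divides φ(29) = 28.
Divisors of 28: 1, 2, 4, 7, 14, 28.
Repeated squaring: 22^1 ≡ 22, 22^2 ≡ 20, 22^4 ≡ 23, 22^8 ≡ 7, 22^16 ≡ 20 (mod 29).
Test 22^d mod 29 for each divisor d in increasing order:
22^1 ≡ 22
22^2 ≡ 20
22^4 ≡ 23
22^7 = 22^4·22^2·22^1 ≡ 28
22^14 = 22^8·22^4·22^2 ≡ 1  ← first divisor giving 1
The order is 14.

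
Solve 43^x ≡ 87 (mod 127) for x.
30

Baby-step giant-step with step n = ⌈√127⌉ = 12.
Baby steps 43^j mod 127 (j:value) for j=0..11: 0:1, 1:43, 2:71, 3:5, 4:88, 5:101, 6:25, 7:59, 8:124, 9:125, 10:41, 11:112.
Giant-step multiplier: 43^(-12) ≡ 43^(126-12) = 43^114 ≡ 38 (mod 127).
Giant steps γ_i = 87·38^i mod 127: γ_0=87, γ_1=4, γ_2=25 (in table at j=6).
x = i·n + j = 2·12 + 6 = 30.
Check: 43^30 ≡ 87 (mod 127).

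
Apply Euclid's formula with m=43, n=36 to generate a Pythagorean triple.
(553, 3096, 3145)

Euclid's formula: a = m² - n², b = 2mn, c = m² + n²
m = 43, n = 36
a = 43² - 36² = 1849 - 1296 = 553
b = 2 × 43 × 36 = 3096
c = 43² + 36² = 1849 + 1296 = 3145
Verification: 553² + 3096² = 305809 + 9585216 = 9891025 = 3145² ✓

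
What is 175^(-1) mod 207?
97

gcd(175, 207) = 1, so the inverse exists.
Extended Euclidean algorithm on (207, 175):
207 = 1 × 175 + 32  ⟹  32 = (1)·207 + (-1)·175
175 = 5 × 32 + 15  ⟹  15 = (-5)·207 + (6)·175
32 = 2 × 15 + 2  ⟹  2 = (11)·207 + (-13)·175
15 = 7 × 2 + 1  ⟹  1 = (-82)·207 + (97)·175
So (97)·175 ≡ 1 (mod 207), i.e. 175^(-1) ≡ 97 (mod 207).
Check: 175 × 97 = 16975 ≡ 1 (mod 207)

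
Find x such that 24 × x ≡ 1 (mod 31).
22

gcd(24, 31) = 1, so the inverse exists.
Extended Euclidean algorithm on (31, 24):
31 = 1 × 24 + 7  ⟹  7 = (1)·31 + (-1)·24
24 = 3 × 7 + 3  ⟹  3 = (-3)·31 + (4)·24
7 = 2 × 3 + 1  ⟹  1 = (7)·31 + (-9)·24
So (-9)·24 ≡ 1 (mod 31), i.e. 24^(-1) ≡ -9 ≡ 22 (mod 31).
Check: 24 × 22 = 528 ≡ 1 (mod 31)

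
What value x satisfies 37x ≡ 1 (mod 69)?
28

gcd(37, 69) = 1, so the inverse exists.
Extended Euclidean algorithm on (69, 37):
69 = 1 × 37 + 32  ⟹  32 = (1)·69 + (-1)·37
37 = 1 × 32 + 5  ⟹  5 = (-1)·69 + (2)·37
32 = 6 × 5 + 2  ⟹  2 = (7)·69 + (-13)·37
5 = 2 × 2 + 1  ⟹  1 = (-15)·69 + (28)·37
So (28)·37 ≡ 1 (mod 69), i.e. 37^(-1) ≡ 28 (mod 69).
Check: 37 × 28 = 1036 ≡ 1 (mod 69)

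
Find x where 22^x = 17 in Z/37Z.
13

Baby-step giant-step with step n = ⌈√37⌉ = 7.
Baby steps 22^j mod 37 (j:value) for j=0..6: 0:1, 1:22, 2:3, 3:29, 4:9, 5:13, 6:27.
Giant-step multiplier: 22^(-7) ≡ 22^(36-7) = 22^29 ≡ 19 (mod 37).
Giant steps γ_i = 17·19^i mod 37: γ_0=17, γ_1=27 (in table at j=6).
x = i·n + j = 1·7 + 6 = 13.
Check: 22^13 ≡ 17 (mod 37).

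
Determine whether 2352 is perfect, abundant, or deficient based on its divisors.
abundant

Proper divisors of 2352: sum = 1 + 2 + 3 + 4 + 6 + 7 + 8 + 12 + ... + 392 + 588 + 784 + 1176 (29 divisors) = 4716
Since 4716 > 2352, 2352 is abundant.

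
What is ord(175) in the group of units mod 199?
9

199 is prime, so ord(175) divides φ(199) = 198.
Divisors of 198: 1, 2, 3, 6, 9, 11, 18, 22, 33, 66, 99, 198.
Repeated squaring: 175^1 ≡ 175, 175^2 ≡ 178, 175^4 ≡ 43, 175^8 ≡ 58, 175^16 ≡ 180, 175^32 ≡ 162, 175^64 ≡ 175, 175^128 ≡ 178 (mod 199).
Test 175^d mod 199 for each divisor d in increasing order:
175^1 ≡ 175
175^2 ≡ 178
175^3 = 175^2·175^1 ≡ 106
175^6 = 175^4·175^2 ≡ 92
175^9 = 175^8·175^1 ≡ 1  ← first divisor giving 1
The order is 9.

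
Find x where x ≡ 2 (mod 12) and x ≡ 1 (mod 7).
50

Using Chinese Remainder Theorem:
M = 12 × 7 = 84
M1 = 7, M2 = 12
y1 = 7^(-1) mod 12 = 7
y2 = 12^(-1) mod 7 = 3
x = (2×7×7 + 1×12×3) mod 84 = 50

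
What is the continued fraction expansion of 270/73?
[3; 1, 2, 3, 7]

Euclidean algorithm steps:
270 = 3 × 73 + 51
73 = 1 × 51 + 22
51 = 2 × 22 + 7
22 = 3 × 7 + 1
7 = 7 × 1 + 0
Continued fraction: [3; 1, 2, 3, 7]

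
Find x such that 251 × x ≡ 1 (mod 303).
134

gcd(251, 303) = 1, so the inverse exists.
Extended Euclidean algorithm on (303, 251):
303 = 1 × 251 + 52  ⟹  52 = (1)·303 + (-1)·251
251 = 4 × 52 + 43  ⟹  43 = (-4)·303 + (5)·251
52 = 1 × 43 + 9  ⟹  9 = (5)·303 + (-6)·251
43 = 4 × 9 + 7  ⟹  7 = (-24)·303 + (29)·251
9 = 1 × 7 + 2  ⟹  2 = (29)·303 + (-35)·251
7 = 3 × 2 + 1  ⟹  1 = (-111)·303 + (134)·251
So (134)·251 ≡ 1 (mod 303), i.e. 251^(-1) ≡ 134 (mod 303).
Check: 251 × 134 = 33634 ≡ 1 (mod 303)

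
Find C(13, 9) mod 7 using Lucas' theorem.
1

Using Lucas' theorem:
Write n=13 and k=9 in base 7:
n in base 7: [1, 6]
k in base 7: [1, 2]
C(13,9) mod 7 = ∏ C(n_i, k_i) mod 7
Digit binomials (mod 7): C(1,1) = 1; C(6,2) = 15 ≡ 1
Product: 1 × 1 = 1 ≡ 1 (mod 7)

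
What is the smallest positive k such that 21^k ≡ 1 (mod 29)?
28

29 is prime, so ord(21) divides φ(29) = 28.
Divisors of 28: 1, 2, 4, 7, 14, 28.
Repeated squaring: 21^1 ≡ 21, 21^2 ≡ 6, 21^4 ≡ 7, 21^8 ≡ 20, 21^16 ≡ 23 (mod 29).
Test 21^d mod 29 for each divisor d in increasing order:
21^1 ≡ 21
21^2 ≡ 6
21^4 ≡ 7
21^7 = 21^4·21^2·21^1 ≡ 12
21^14 = 21^8·21^4·21^2 ≡ 28
21^28 = 21^16·21^8·21^4 ≡ 1  ← first divisor giving 1
The order is 28.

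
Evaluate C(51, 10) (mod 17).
0

Using Lucas' theorem:
Write n=51 and k=10 in base 17:
n in base 17: [3, 0]
k in base 17: [0, 10]
C(51,10) mod 17 = ∏ C(n_i, k_i) mod 17
Digit binomials (mod 17): C(3,0) = 1; C(0,10) = 0 (k_i > n_i)
Product: 1 × 0 = 0 ≡ 0 (mod 17)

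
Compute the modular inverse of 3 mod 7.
5

gcd(3, 7) = 1, so the inverse exists.
Extended Euclidean algorithm on (7, 3):
7 = 2 × 3 + 1  ⟹  1 = (1)·7 + (-2)·3
So (-2)·3 ≡ 1 (mod 7), i.e. 3^(-1) ≡ -2 ≡ 5 (mod 7).
Check: 3 × 5 = 15 ≡ 1 (mod 7)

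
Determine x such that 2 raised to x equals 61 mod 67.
7

Baby-step giant-step with step n = ⌈√67⌉ = 9.
Baby steps 2^j mod 67 (j:value) for j=0..8: 0:1, 1:2, 2:4, 3:8, 4:16, 5:32, 6:64, 7:61, 8:55.
h = 61 is already in the table at j=7, so x = 7.
Check: 2^7 ≡ 61 (mod 67).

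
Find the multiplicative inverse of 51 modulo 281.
270

gcd(51, 281) = 1, so the inverse exists.
Extended Euclidean algorithm on (281, 51):
281 = 5 × 51 + 26  ⟹  26 = (1)·281 + (-5)·51
51 = 1 × 26 + 25  ⟹  25 = (-1)·281 + (6)·51
26 = 1 × 25 + 1  ⟹  1 = (2)·281 + (-11)·51
So (-11)·51 ≡ 1 (mod 281), i.e. 51^(-1) ≡ -11 ≡ 270 (mod 281).
Check: 51 × 270 = 13770 ≡ 1 (mod 281)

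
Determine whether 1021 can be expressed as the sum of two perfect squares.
11² + 30² (a=11, b=30)

Factorization: 1021 = 1021
By Fermat: n is sum of two squares iff every prime p ≡ 3 (mod 4) appears to even power.
All primes ≡ 3 (mod 4) appear to even power.
Search a = 0, 1, 2, … for 1021 - a² a perfect square: first hit at a = 11: 1021 - 121 = 900 = 30².
1021 = 11² + 30² = 121 + 900 ✓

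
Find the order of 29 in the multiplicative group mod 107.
53

107 is prime, so ord(29) divides φ(107) = 106.
Divisors of 106: 1, 2, 53, 106.
Repeated squaring: 29^1 ≡ 29, 29^2 ≡ 92, 29^4 ≡ 11, 29^8 ≡ 14, 29^16 ≡ 89, 29^32 ≡ 3, 29^64 ≡ 9 (mod 107).
Test 29^d mod 107 for each divisor d in increasing order:
29^1 ≡ 29
29^2 ≡ 92
29^53 = 29^32·29^16·29^4·29^1 ≡ 1  ← first divisor giving 1
The order is 53.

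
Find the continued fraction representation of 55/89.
[0; 1, 1, 1, 1, 1, 1, 1, 1, 2]

Euclidean algorithm steps:
55 = 0 × 89 + 55
89 = 1 × 55 + 34
55 = 1 × 34 + 21
34 = 1 × 21 + 13
21 = 1 × 13 + 8
13 = 1 × 8 + 5
8 = 1 × 5 + 3
5 = 1 × 3 + 2
3 = 1 × 2 + 1
2 = 2 × 1 + 0
Continued fraction: [0; 1, 1, 1, 1, 1, 1, 1, 1, 2]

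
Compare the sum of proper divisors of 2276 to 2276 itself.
deficient

Proper divisors of 2276: sum = 1 + 2 + 4 + 569 + 1138 = 1714
Since 1714 < 2276, 2276 is deficient.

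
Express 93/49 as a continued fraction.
[1; 1, 8, 1, 4]

Euclidean algorithm steps:
93 = 1 × 49 + 44
49 = 1 × 44 + 5
44 = 8 × 5 + 4
5 = 1 × 4 + 1
4 = 4 × 1 + 0
Continued fraction: [1; 1, 8, 1, 4]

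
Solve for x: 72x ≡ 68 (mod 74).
x ≡ 3 (mod 37)

gcd(72, 74) = 2, which divides 68, so solutions exist.
Divide through by 2: 36x ≡ 34 (mod 37).
Find 36^(-1) mod 37 by the extended Euclidean algorithm:
37 = 1 × 36 + 1  ⟹  1 = (1)·37 + (-1)·36
So (-1)·36 ≡ 1 (mod 37), i.e. 36^(-1) ≡ -1 ≡ 36 (mod 37).
x ≡ 36 × 34 = 1224 ≡ 3 (mod 37).
Check: 72 × 3 = 216 ≡ 68 (mod 74).
x ≡ 3 (mod 37), giving 2 solutions mod 74.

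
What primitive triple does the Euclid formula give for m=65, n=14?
(4029, 1820, 4421)

Euclid's formula: a = m² - n², b = 2mn, c = m² + n²
m = 65, n = 14
a = 65² - 14² = 4225 - 196 = 4029
b = 2 × 65 × 14 = 1820
c = 65² + 14² = 4225 + 196 = 4421
Verification: 4029² + 1820² = 16232841 + 3312400 = 19545241 = 4421² ✓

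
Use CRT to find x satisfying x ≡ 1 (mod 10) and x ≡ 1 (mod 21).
1

Using Chinese Remainder Theorem:
M = 10 × 21 = 210
M1 = 21, M2 = 10
y1 = 21^(-1) mod 10 = 1
y2 = 10^(-1) mod 21 = 19
x = (1×21×1 + 1×10×19) mod 210 = 1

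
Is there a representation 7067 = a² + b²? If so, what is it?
Not possible

Factorization: 7067 = 37 × 191
By Fermat: n is sum of two squares iff every prime p ≡ 3 (mod 4) appears to even power.
Prime(s) ≡ 3 (mod 4) with odd exponent: [(191, 1)]
Therefore 7067 cannot be expressed as a² + b².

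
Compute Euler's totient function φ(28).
12

28 = 2^2 × 7
φ(n) = n × ∏(1 - 1/p) for each prime p dividing n
φ(28) = 28 × (1 - 1/2) × (1 - 1/7) = 12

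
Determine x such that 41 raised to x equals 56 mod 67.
64

Baby-step giant-step with step n = ⌈√67⌉ = 9.
Baby steps 41^j mod 67 (j:value) for j=0..8: 0:1, 1:41, 2:6, 3:45, 4:36, 5:2, 6:15, 7:12, 8:23.
Giant-step multiplier: 41^(-9) ≡ 41^(66-9) = 41^57 ≡ 27 (mod 67).
Giant steps γ_i = 56·27^i mod 67: γ_0=56, γ_1=38, γ_2=21, γ_3=31, γ_4=33, γ_5=20, γ_6=4, γ_7=41 (in table at j=1).
x = i·n + j = 7·9 + 1 = 64.
Check: 41^64 ≡ 56 (mod 67).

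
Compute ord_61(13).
3

61 is prime, so ord(13) divides φ(61) = 60.
Divisors of 60: 1, 2, 3, 4, 5, 6, 10, 12, 15, 20, 30, 60.
Repeated squaring: 13^1 ≡ 13, 13^2 ≡ 47, 13^4 ≡ 13, 13^8 ≡ 47, 13^16 ≡ 13, 13^32 ≡ 47 (mod 61).
Test 13^d mod 61 for each divisor d in increasing order:
13^1 ≡ 13
13^2 ≡ 47
13^3 = 13^2·13^1 ≡ 1  ← first divisor giving 1
The order is 3.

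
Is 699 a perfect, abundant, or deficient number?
deficient

Proper divisors of 699: sum = 1 + 3 + 233 = 237
Since 237 < 699, 699 is deficient.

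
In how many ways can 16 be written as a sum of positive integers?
231

p(n) counts ways to write n as a sum of positive integers (order ignored).
Euler's pentagonal recurrence: p(k) = p(k-1) + p(k-2) - p(k-5) - p(k-7) + p(k-12) + p(k-15) - ... (offsets j(3j∓1)/2, signs ++--, p(0)=1, p(<0)=0).
DP table for k = 0..15: p(0)=1, p(1)=1, p(2)=2, p(3)=3, p(4)=5, p(5)=7, p(6)=11, p(7)=15, p(8)=22, p(9)=30, p(10)=42, p(11)=56, p(12)=77, p(13)=101, p(14)=135, p(15)=176.
Final step: p(16) = p(15) + p(14) - p(11) - p(9) + p(4) + p(1)
= 176 + 135 - 56 - 30 + 5 + 1
= 231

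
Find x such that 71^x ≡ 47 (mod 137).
107

Baby-step giant-step with step n = ⌈√137⌉ = 12.
Baby steps 71^j mod 137 (j:value) for j=0..11: 0:1, 1:71, 2:109, 3:67, 4:99, 5:42, 6:105, 7:57, 8:74, 9:48, 10:120, 11:26.
Giant-step multiplier: 71^(-12) ≡ 71^(136-12) = 71^124 ≡ 78 (mod 137).
Giant steps γ_i = 47·78^i mod 137: γ_0=47, γ_1=104, γ_2=29, γ_3=70, γ_4=117, γ_5=84, γ_6=113, γ_7=46, γ_8=26 (in table at j=11).
x = i·n + j = 8·12 + 11 = 107.
Check: 71^107 ≡ 47 (mod 137).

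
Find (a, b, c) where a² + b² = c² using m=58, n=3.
(3355, 348, 3373)

Euclid's formula: a = m² - n², b = 2mn, c = m² + n²
m = 58, n = 3
a = 58² - 3² = 3364 - 9 = 3355
b = 2 × 58 × 3 = 348
c = 58² + 3² = 3364 + 9 = 3373
Verification: 3355² + 348² = 11256025 + 121104 = 11377129 = 3373² ✓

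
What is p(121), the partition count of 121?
2056148051

p(n) counts ways to write n as a sum of positive integers (order ignored).
Euler's pentagonal recurrence: p(k) = p(k-1) + p(k-2) - p(k-5) - p(k-7) + p(k-12) + p(k-15) - ... (offsets j(3j∓1)/2, signs ++--, p(0)=1, p(<0)=0).
DP table for k = 0..120: p(0)=1, p(1)=1, p(2)=2, p(3)=3, p(4)=5, p(5)=7, p(6)=11, p(7)=15, p(8)=22, p(9)=30, p(10)=42, p(11)=56, p(12)=77, p(13)=101, p(14)=135, p(15)=176, p(16)=231, p(17)=297, p(18)=385, p(19)=490, p(20)=627, p(21)=792, p(22)=1002, p(23)=1255, p(24)=1575, p(25)=1958, p(26)=2436, p(27)=3010, p(28)=3718, p(29)=4565, p(30)=5604, p(31)=6842, p(32)=8349, p(33)=10143, p(34)=12310, p(35)=14883, p(36)=17977, p(37)=21637, p(38)=26015, p(39)=31185, p(40)=37338, p(41)=44583, p(42)=53174, p(43)=63261, p(44)=75175, p(45)=89134, p(46)=105558, p(47)=124754, p(48)=147273, p(49)=173525, p(50)=204226, p(51)=239943, p(52)=281589, p(53)=329931, p(54)=386155, p(55)=451276, p(56)=526823, p(57)=614154, p(58)=715220, p(59)=831820, p(60)=966467, p(61)=1121505, p(62)=1300156, p(63)=1505499, p(64)=1741630, p(65)=2012558, p(66)=2323520, p(67)=2679689, p(68)=3087735, p(69)=3554345, p(70)=4087968, p(71)=4697205, p(72)=5392783, p(73)=6185689, p(74)=7089500, p(75)=8118264, p(76)=9289091, p(77)=10619863, p(78)=12132164, p(79)=13848650, p(80)=15796476, p(81)=18004327, p(82)=20506255, p(83)=23338469, p(84)=26543660, p(85)=30167357, p(86)=34262962, p(87)=38887673, p(88)=44108109, p(89)=49995925, p(90)=56634173, p(91)=64112359, p(92)=72533807, p(93)=82010177, p(94)=92669720, p(95)=104651419, p(96)=118114304, p(97)=133230930, p(98)=150198136, p(99)=169229875, p(100)=190569292, p(101)=214481126, p(102)=241265379, p(103)=271248950, p(104)=304801365, p(105)=342325709, p(106)=384276336, p(107)=431149389, p(108)=483502844, p(109)=541946240, p(110)=607163746, p(111)=679903203, p(112)=761002156, p(113)=851376628, p(114)=952050665, p(115)=1064144451, p(116)=1188908248, p(117)=1327710076, p(118)=1482074143, p(119)=1653668665, p(120)=1844349560.
Final step: p(121) = p(120) + p(119) - p(116) - p(114) + p(109) + p(106) - p(99) - p(95) + p(86) + p(81) - p(70) - p(64) + p(51) + p(44) - p(29) - p(21) + p(4)
= 1844349560 + 1653668665 - 1188908248 - 952050665 + 541946240 + 384276336 - 169229875 - 104651419 + 34262962 + 18004327 - 4087968 - 1741630 + 239943 + 75175 - 4565 - 792 + 5
= 2056148051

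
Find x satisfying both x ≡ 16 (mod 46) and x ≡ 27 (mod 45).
522

Using Chinese Remainder Theorem:
M = 46 × 45 = 2070
M1 = 45, M2 = 46
y1 = 45^(-1) mod 46 = 45
y2 = 46^(-1) mod 45 = 1
x = (16×45×45 + 27×46×1) mod 2070 = 522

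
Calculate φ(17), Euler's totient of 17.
16

17 = 17
φ(n) = n × ∏(1 - 1/p) for each prime p dividing n
φ(17) = 17 × (1 - 1/17) = 16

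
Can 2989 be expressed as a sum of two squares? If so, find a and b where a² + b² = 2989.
35² + 42² (a=35, b=42)

Factorization: 2989 = 7^2 × 61
By Fermat: n is sum of two squares iff every prime p ≡ 3 (mod 4) appears to even power.
All primes ≡ 3 (mod 4) appear to even power.
Search a = 0, 1, 2, … for 2989 - a² a perfect square: first hit at a = 35: 2989 - 1225 = 1764 = 42².
2989 = 35² + 42² = 1225 + 1764 ✓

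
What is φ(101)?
100

101 = 101
φ(n) = n × ∏(1 - 1/p) for each prime p dividing n
φ(101) = 101 × (1 - 1/101) = 100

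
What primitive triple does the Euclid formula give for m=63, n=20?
(3569, 2520, 4369)

Euclid's formula: a = m² - n², b = 2mn, c = m² + n²
m = 63, n = 20
a = 63² - 20² = 3969 - 400 = 3569
b = 2 × 63 × 20 = 2520
c = 63² + 20² = 3969 + 400 = 4369
Verification: 3569² + 2520² = 12737761 + 6350400 = 19088161 = 4369² ✓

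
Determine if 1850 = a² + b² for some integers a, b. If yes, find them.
1² + 43² (a=1, b=43)

Factorization: 1850 = 2 × 5^2 × 37
By Fermat: n is sum of two squares iff every prime p ≡ 3 (mod 4) appears to even power.
All primes ≡ 3 (mod 4) appear to even power.
Search a = 0, 1, 2, … for 1850 - a² a perfect square: first hit at a = 1: 1850 - 1 = 1849 = 43².
1850 = 1² + 43² = 1 + 1849 ✓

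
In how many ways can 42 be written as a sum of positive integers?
53174

p(n) counts ways to write n as a sum of positive integers (order ignored).
Euler's pentagonal recurrence: p(k) = p(k-1) + p(k-2) - p(k-5) - p(k-7) + p(k-12) + p(k-15) - ... (offsets j(3j∓1)/2, signs ++--, p(0)=1, p(<0)=0).
DP table for k = 0..41: p(0)=1, p(1)=1, p(2)=2, p(3)=3, p(4)=5, p(5)=7, p(6)=11, p(7)=15, p(8)=22, p(9)=30, p(10)=42, p(11)=56, p(12)=77, p(13)=101, p(14)=135, p(15)=176, p(16)=231, p(17)=297, p(18)=385, p(19)=490, p(20)=627, p(21)=792, p(22)=1002, p(23)=1255, p(24)=1575, p(25)=1958, p(26)=2436, p(27)=3010, p(28)=3718, p(29)=4565, p(30)=5604, p(31)=6842, p(32)=8349, p(33)=10143, p(34)=12310, p(35)=14883, p(36)=17977, p(37)=21637, p(38)=26015, p(39)=31185, p(40)=37338, p(41)=44583.
Final step: p(42) = p(41) + p(40) - p(37) - p(35) + p(30) + p(27) - p(20) - p(16) + p(7) + p(2)
= 44583 + 37338 - 21637 - 14883 + 5604 + 3010 - 627 - 231 + 15 + 2
= 53174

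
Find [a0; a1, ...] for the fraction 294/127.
[2; 3, 5, 1, 2, 2]

Euclidean algorithm steps:
294 = 2 × 127 + 40
127 = 3 × 40 + 7
40 = 5 × 7 + 5
7 = 1 × 5 + 2
5 = 2 × 2 + 1
2 = 2 × 1 + 0
Continued fraction: [2; 3, 5, 1, 2, 2]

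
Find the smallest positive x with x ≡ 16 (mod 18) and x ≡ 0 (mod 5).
70

Using Chinese Remainder Theorem:
M = 18 × 5 = 90
M1 = 5, M2 = 18
y1 = 5^(-1) mod 18 = 11
y2 = 18^(-1) mod 5 = 2
x = (16×5×11 + 0×18×2) mod 90 = 70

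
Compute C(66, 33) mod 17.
0

Using Lucas' theorem:
Write n=66 and k=33 in base 17:
n in base 17: [3, 15]
k in base 17: [1, 16]
C(66,33) mod 17 = ∏ C(n_i, k_i) mod 17
Digit binomials (mod 17): C(3,1) = 3; C(15,16) = 0 (k_i > n_i)
Product: 3 × 0 = 0 ≡ 0 (mod 17)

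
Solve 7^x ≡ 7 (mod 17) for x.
1

Baby-step giant-step with step n = ⌈√17⌉ = 5.
Baby steps 7^j mod 17 (j:value) for j=0..4: 0:1, 1:7, 2:15, 3:3, 4:4.
h = 7 is already in the table at j=1, so x = 1.
Check: 7^1 ≡ 7 (mod 17).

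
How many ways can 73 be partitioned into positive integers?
6185689

p(n) counts ways to write n as a sum of positive integers (order ignored).
Euler's pentagonal recurrence: p(k) = p(k-1) + p(k-2) - p(k-5) - p(k-7) + p(k-12) + p(k-15) - ... (offsets j(3j∓1)/2, signs ++--, p(0)=1, p(<0)=0).
DP table for k = 0..72: p(0)=1, p(1)=1, p(2)=2, p(3)=3, p(4)=5, p(5)=7, p(6)=11, p(7)=15, p(8)=22, p(9)=30, p(10)=42, p(11)=56, p(12)=77, p(13)=101, p(14)=135, p(15)=176, p(16)=231, p(17)=297, p(18)=385, p(19)=490, p(20)=627, p(21)=792, p(22)=1002, p(23)=1255, p(24)=1575, p(25)=1958, p(26)=2436, p(27)=3010, p(28)=3718, p(29)=4565, p(30)=5604, p(31)=6842, p(32)=8349, p(33)=10143, p(34)=12310, p(35)=14883, p(36)=17977, p(37)=21637, p(38)=26015, p(39)=31185, p(40)=37338, p(41)=44583, p(42)=53174, p(43)=63261, p(44)=75175, p(45)=89134, p(46)=105558, p(47)=124754, p(48)=147273, p(49)=173525, p(50)=204226, p(51)=239943, p(52)=281589, p(53)=329931, p(54)=386155, p(55)=451276, p(56)=526823, p(57)=614154, p(58)=715220, p(59)=831820, p(60)=966467, p(61)=1121505, p(62)=1300156, p(63)=1505499, p(64)=1741630, p(65)=2012558, p(66)=2323520, p(67)=2679689, p(68)=3087735, p(69)=3554345, p(70)=4087968, p(71)=4697205, p(72)=5392783.
Final step: p(73) = p(72) + p(71) - p(68) - p(66) + p(61) + p(58) - p(51) - p(47) + p(38) + p(33) - p(22) - p(16) + p(3)
= 5392783 + 4697205 - 3087735 - 2323520 + 1121505 + 715220 - 239943 - 124754 + 26015 + 10143 - 1002 - 231 + 3
= 6185689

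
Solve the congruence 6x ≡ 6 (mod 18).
x ≡ 1 (mod 3)

gcd(6, 18) = 6, which divides 6, so solutions exist.
Divide through by 6: x ≡ 1 (mod 3).
The coefficient of x is now 1, so x ≡ 1 (mod 3).
Check: 6 × 1 = 6 ≡ 6 (mod 18).
x ≡ 1 (mod 3), giving 6 solutions mod 18.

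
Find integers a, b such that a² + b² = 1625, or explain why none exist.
5² + 40² (a=5, b=40)

Factorization: 1625 = 5^3 × 13
By Fermat: n is sum of two squares iff every prime p ≡ 3 (mod 4) appears to even power.
All primes ≡ 3 (mod 4) appear to even power.
Search a = 0, 1, 2, … for 1625 - a² a perfect square: first hit at a = 5: 1625 - 25 = 1600 = 40².
1625 = 5² + 40² = 25 + 1600 ✓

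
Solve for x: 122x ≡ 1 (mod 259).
138

gcd(122, 259) = 1, so the inverse exists.
Extended Euclidean algorithm on (259, 122):
259 = 2 × 122 + 15  ⟹  15 = (1)·259 + (-2)·122
122 = 8 × 15 + 2  ⟹  2 = (-8)·259 + (17)·122
15 = 7 × 2 + 1  ⟹  1 = (57)·259 + (-121)·122
So (-121)·122 ≡ 1 (mod 259), i.e. 122^(-1) ≡ -121 ≡ 138 (mod 259).
Check: 122 × 138 = 16836 ≡ 1 (mod 259)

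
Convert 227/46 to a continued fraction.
[4; 1, 14, 3]

Euclidean algorithm steps:
227 = 4 × 46 + 43
46 = 1 × 43 + 3
43 = 14 × 3 + 1
3 = 3 × 1 + 0
Continued fraction: [4; 1, 14, 3]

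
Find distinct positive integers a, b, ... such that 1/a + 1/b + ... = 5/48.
1/10 + 1/240

Greedy algorithm:
5/48: ceiling(48/5) = 10, use 1/10
1/240: ceiling(240/1) = 240, use 1/240
Result: 5/48 = 1/10 + 1/240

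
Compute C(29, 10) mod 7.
0

Using Lucas' theorem:
Write n=29 and k=10 in base 7:
n in base 7: [4, 1]
k in base 7: [1, 3]
C(29,10) mod 7 = ∏ C(n_i, k_i) mod 7
Digit binomials (mod 7): C(4,1) = 4; C(1,3) = 0 (k_i > n_i)
Product: 4 × 0 = 0 ≡ 0 (mod 7)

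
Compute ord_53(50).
52

53 is prime, so ord(50) divides φ(53) = 52.
Divisors of 52: 1, 2, 4, 13, 26, 52.
Repeated squaring: 50^1 ≡ 50, 50^2 ≡ 9, 50^4 ≡ 28, 50^8 ≡ 42, 50^16 ≡ 15, 50^32 ≡ 13 (mod 53).
Test 50^d mod 53 for each divisor d in increasing order:
50^1 ≡ 50
50^2 ≡ 9
50^4 ≡ 28
50^13 = 50^8·50^4·50^1 ≡ 23
50^26 = 50^16·50^8·50^2 ≡ 52
50^52 = 50^32·50^16·50^4 ≡ 1  ← first divisor giving 1
The order is 52.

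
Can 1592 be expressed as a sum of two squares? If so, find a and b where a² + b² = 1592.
Not possible

Factorization: 1592 = 2^3 × 199
By Fermat: n is sum of two squares iff every prime p ≡ 3 (mod 4) appears to even power.
Prime(s) ≡ 3 (mod 4) with odd exponent: [(199, 1)]
Therefore 1592 cannot be expressed as a² + b².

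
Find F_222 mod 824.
480

Matrix identity: Q^n = [[F_(n+1), F_n], [F_n, F_(n-1)]] with Q = [[1,1],[1,0]].
n = 222 = 11011110₂. Square-and-multiply, entries mod 824:
Q^1 = [[1,1],[1,0]]
Q^3 = (Q^1)²·Q = [[3,2],[2,1]]
Q^6 = (Q^3)² = [[13,8],[8,5]]
Q^13 = (Q^6)²·Q = [[377,233],[233,144]]
Q^27 = (Q^13)²·Q = [[571,306],[306,265]]
Q^55 = (Q^27)²·Q = [[637,261],[261,376]]
Q^111 = (Q^55)²·Q = [[803,90],[90,713]]
Q^222 = (Q^111)² = [[301,480],[480,645]]
F_222 mod 824 = Q^222[0][1] = 480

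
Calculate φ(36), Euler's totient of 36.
12

36 = 2^2 × 3^2
φ(n) = n × ∏(1 - 1/p) for each prime p dividing n
φ(36) = 36 × (1 - 1/2) × (1 - 1/3) = 12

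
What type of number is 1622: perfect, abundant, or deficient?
deficient

Proper divisors of 1622: sum = 1 + 2 + 811 = 814
Since 814 < 1622, 1622 is deficient.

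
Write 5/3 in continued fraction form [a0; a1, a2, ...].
[1; 1, 2]

Euclidean algorithm steps:
5 = 1 × 3 + 2
3 = 1 × 2 + 1
2 = 2 × 1 + 0
Continued fraction: [1; 1, 2]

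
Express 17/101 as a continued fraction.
[0; 5, 1, 16]

Euclidean algorithm steps:
17 = 0 × 101 + 17
101 = 5 × 17 + 16
17 = 1 × 16 + 1
16 = 16 × 1 + 0
Continued fraction: [0; 5, 1, 16]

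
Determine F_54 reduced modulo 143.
25

Matrix identity: Q^n = [[F_(n+1), F_n], [F_n, F_(n-1)]] with Q = [[1,1],[1,0]].
n = 54 = 110110₂. Square-and-multiply, entries mod 143:
Q^1 = [[1,1],[1,0]]
Q^3 = (Q^1)²·Q = [[3,2],[2,1]]
Q^6 = (Q^3)² = [[13,8],[8,5]]
Q^13 = (Q^6)²·Q = [[91,90],[90,1]]
Q^27 = (Q^13)²·Q = [[65,79],[79,129]]
Q^54 = (Q^27)² = [[27,25],[25,2]]
F_54 mod 143 = Q^54[0][1] = 25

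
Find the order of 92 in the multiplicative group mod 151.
10

151 is prime, so ord(92) divides φ(151) = 150.
Divisors of 150: 1, 2, 3, 5, 6, 10, 15, 25, 30, 50, 75, 150.
Repeated squaring: 92^1 ≡ 92, 92^2 ≡ 8, 92^4 ≡ 64, 92^8 ≡ 19, 92^16 ≡ 59, 92^32 ≡ 8, 92^64 ≡ 64, 92^128 ≡ 19 (mod 151).
Test 92^d mod 151 for each divisor d in increasing order:
92^1 ≡ 92
92^2 ≡ 8
92^3 = 92^2·92^1 ≡ 132
92^5 = 92^4·92^1 ≡ 150
92^6 = 92^4·92^2 ≡ 59
92^10 = 92^8·92^2 ≡ 1  ← first divisor giving 1
The order is 10.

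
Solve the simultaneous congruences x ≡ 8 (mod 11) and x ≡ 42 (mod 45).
492

Using Chinese Remainder Theorem:
M = 11 × 45 = 495
M1 = 45, M2 = 11
y1 = 45^(-1) mod 11 = 1
y2 = 11^(-1) mod 45 = 41
x = (8×45×1 + 42×11×41) mod 495 = 492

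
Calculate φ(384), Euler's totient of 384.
128

384 = 2^7 × 3
φ(n) = n × ∏(1 - 1/p) for each prime p dividing n
φ(384) = 384 × (1 - 1/2) × (1 - 1/3) = 128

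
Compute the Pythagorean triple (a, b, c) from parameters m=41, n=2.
(1677, 164, 1685)

Euclid's formula: a = m² - n², b = 2mn, c = m² + n²
m = 41, n = 2
a = 41² - 2² = 1681 - 4 = 1677
b = 2 × 41 × 2 = 164
c = 41² + 2² = 1681 + 4 = 1685
Verification: 1677² + 164² = 2812329 + 26896 = 2839225 = 1685² ✓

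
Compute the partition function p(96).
118114304

p(n) counts ways to write n as a sum of positive integers (order ignored).
Euler's pentagonal recurrence: p(k) = p(k-1) + p(k-2) - p(k-5) - p(k-7) + p(k-12) + p(k-15) - ... (offsets j(3j∓1)/2, signs ++--, p(0)=1, p(<0)=0).
DP table for k = 0..95: p(0)=1, p(1)=1, p(2)=2, p(3)=3, p(4)=5, p(5)=7, p(6)=11, p(7)=15, p(8)=22, p(9)=30, p(10)=42, p(11)=56, p(12)=77, p(13)=101, p(14)=135, p(15)=176, p(16)=231, p(17)=297, p(18)=385, p(19)=490, p(20)=627, p(21)=792, p(22)=1002, p(23)=1255, p(24)=1575, p(25)=1958, p(26)=2436, p(27)=3010, p(28)=3718, p(29)=4565, p(30)=5604, p(31)=6842, p(32)=8349, p(33)=10143, p(34)=12310, p(35)=14883, p(36)=17977, p(37)=21637, p(38)=26015, p(39)=31185, p(40)=37338, p(41)=44583, p(42)=53174, p(43)=63261, p(44)=75175, p(45)=89134, p(46)=105558, p(47)=124754, p(48)=147273, p(49)=173525, p(50)=204226, p(51)=239943, p(52)=281589, p(53)=329931, p(54)=386155, p(55)=451276, p(56)=526823, p(57)=614154, p(58)=715220, p(59)=831820, p(60)=966467, p(61)=1121505, p(62)=1300156, p(63)=1505499, p(64)=1741630, p(65)=2012558, p(66)=2323520, p(67)=2679689, p(68)=3087735, p(69)=3554345, p(70)=4087968, p(71)=4697205, p(72)=5392783, p(73)=6185689, p(74)=7089500, p(75)=8118264, p(76)=9289091, p(77)=10619863, p(78)=12132164, p(79)=13848650, p(80)=15796476, p(81)=18004327, p(82)=20506255, p(83)=23338469, p(84)=26543660, p(85)=30167357, p(86)=34262962, p(87)=38887673, p(88)=44108109, p(89)=49995925, p(90)=56634173, p(91)=64112359, p(92)=72533807, p(93)=82010177, p(94)=92669720, p(95)=104651419.
Final step: p(96) = p(95) + p(94) - p(91) - p(89) + p(84) + p(81) - p(74) - p(70) + p(61) + p(56) - p(45) - p(39) + p(26) + p(19) - p(4)
= 104651419 + 92669720 - 64112359 - 49995925 + 26543660 + 18004327 - 7089500 - 4087968 + 1121505 + 526823 - 89134 - 31185 + 2436 + 490 - 5
= 118114304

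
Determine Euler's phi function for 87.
56

87 = 3 × 29
φ(n) = n × ∏(1 - 1/p) for each prime p dividing n
φ(87) = 87 × (1 - 1/3) × (1 - 1/29) = 56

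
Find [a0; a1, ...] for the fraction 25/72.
[0; 2, 1, 7, 3]

Euclidean algorithm steps:
25 = 0 × 72 + 25
72 = 2 × 25 + 22
25 = 1 × 22 + 3
22 = 7 × 3 + 1
3 = 3 × 1 + 0
Continued fraction: [0; 2, 1, 7, 3]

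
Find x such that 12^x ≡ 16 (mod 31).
24

Baby-step giant-step with step n = ⌈√31⌉ = 6.
Baby steps 12^j mod 31 (j:value) for j=0..5: 0:1, 1:12, 2:20, 3:23, 4:28, 5:26.
Giant-step multiplier: 12^(-6) ≡ 12^(30-6) = 12^24 ≡ 16 (mod 31).
Giant steps γ_i = 16·16^i mod 31: γ_0=16, γ_1=8, γ_2=4, γ_3=2, γ_4=1 (in table at j=0).
x = i·n + j = 4·6 + 0 = 24.
Check: 12^24 ≡ 16 (mod 31).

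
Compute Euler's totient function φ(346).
172

346 = 2 × 173
φ(n) = n × ∏(1 - 1/p) for each prime p dividing n
φ(346) = 346 × (1 - 1/2) × (1 - 1/173) = 172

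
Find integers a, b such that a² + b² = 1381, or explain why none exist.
15² + 34² (a=15, b=34)

Factorization: 1381 = 1381
By Fermat: n is sum of two squares iff every prime p ≡ 3 (mod 4) appears to even power.
All primes ≡ 3 (mod 4) appear to even power.
Search a = 0, 1, 2, … for 1381 - a² a perfect square: first hit at a = 15: 1381 - 225 = 1156 = 34².
1381 = 15² + 34² = 225 + 1156 ✓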